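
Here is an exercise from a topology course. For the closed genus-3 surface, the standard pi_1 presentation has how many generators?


Standard presentation: pi_1(Sigma_g) = <a_1,b_1,...,a_g,b_g | [a_1,b_1]...[a_g,b_g] = 1>.
Number of generators = 2g = 2*3 = 6

6


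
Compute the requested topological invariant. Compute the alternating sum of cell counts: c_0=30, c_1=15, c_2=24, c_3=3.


chi = sum_k (-1)^k c_k.
= (-1)^0*30 + (-1)^1*15 + (-1)^2*24 + (-1)^3*3
= (30) + (-15) + (24) + (-3)
= 36

36


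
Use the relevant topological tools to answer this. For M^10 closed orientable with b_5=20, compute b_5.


Poincare duality for closed orientable n-manifolds: b_k = b_{n-k}.
Here n = 10, so b_5 = b_5 = 20

20


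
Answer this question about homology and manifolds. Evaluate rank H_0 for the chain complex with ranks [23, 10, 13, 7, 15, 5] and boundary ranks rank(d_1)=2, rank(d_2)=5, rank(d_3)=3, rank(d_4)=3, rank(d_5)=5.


rank H_k = rank(ker d_k) - rank(im d_{k+1}).
rank(ker d_0) = rank(C_0) - rank(d_0) = 23 - 0 = 23.
rank(im d_{0+1}) = 2.
rank H_0 = 23 - 2 = 21

21


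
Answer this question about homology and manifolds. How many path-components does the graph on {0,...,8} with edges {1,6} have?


Run DFS/union-find over 9 vertices.
V = 9, E = 1.
Number of components = 8

8


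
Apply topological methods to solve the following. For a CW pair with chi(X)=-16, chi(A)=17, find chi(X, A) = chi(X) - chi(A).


Relative Euler characteristic: chi(X, A) = chi(X) - chi(A).
= -16 - (17) = -33

-33


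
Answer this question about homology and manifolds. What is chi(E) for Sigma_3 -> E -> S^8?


chi(S^8) = 2 (n even), chi(Sigma_3) = 2 - 2*3 = -4.
chi(E) = 2 * (-4) = -8

-8


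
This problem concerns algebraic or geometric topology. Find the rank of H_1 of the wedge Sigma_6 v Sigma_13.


For a wedge: H_1(A v B) = H_1(A) + H_1(B).
b_1(Sigma_6) = 12, b_1(Sigma_13) = 26.
b_1 = 12 + 26 = 38

38


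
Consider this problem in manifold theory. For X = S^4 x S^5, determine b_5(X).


Each S^d has Poincare polynomial 1 + t^d.
The product S^4 x S^5 has Poincare polynomial prod(1+t^d_i).
Expanding: b_0=1, b_4=1, b_5=1, b_9=1.
b_5 = 1

1


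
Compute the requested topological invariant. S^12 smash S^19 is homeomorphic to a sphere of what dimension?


S^m ^ S^n = S^{m+n}.
k = 12 + 19 = 31

31


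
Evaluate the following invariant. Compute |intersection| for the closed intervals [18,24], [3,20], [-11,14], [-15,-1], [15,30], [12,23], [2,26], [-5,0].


Intersection = [max(a_i), min(b_i)] = [18, -1].
Since 18 > -1, the intersection is empty.
Length = 0

0


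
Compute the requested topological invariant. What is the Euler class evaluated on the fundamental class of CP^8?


For any closed oriented manifold, <e(TM),[M]> = chi(M).
chi(CP^8) = 8+1 = 9

9


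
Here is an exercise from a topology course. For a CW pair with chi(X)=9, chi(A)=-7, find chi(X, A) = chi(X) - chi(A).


Relative Euler characteristic: chi(X, A) = chi(X) - chi(A).
= 9 - (-7) = 16

16


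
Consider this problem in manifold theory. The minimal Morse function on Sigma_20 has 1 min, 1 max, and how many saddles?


A perfect Morse function has m_k = b_k.
For Sigma_20: b_0=1, b_1=2g=40, b_2=1.
Saddles m_1 = 2g = 40

40


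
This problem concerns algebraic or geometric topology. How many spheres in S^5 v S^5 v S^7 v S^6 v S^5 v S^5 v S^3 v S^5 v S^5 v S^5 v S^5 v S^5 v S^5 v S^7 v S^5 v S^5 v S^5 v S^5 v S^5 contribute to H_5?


For a wedge of spheres, H_k (k>0) is free on one generator per sphere of dimension k.
Spheres of dimension 5: count = 15.
b_5 = 15

15


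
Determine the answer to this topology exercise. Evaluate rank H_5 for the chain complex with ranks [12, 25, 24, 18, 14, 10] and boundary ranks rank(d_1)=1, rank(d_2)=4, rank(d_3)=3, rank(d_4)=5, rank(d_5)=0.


rank H_k = rank(ker d_k) - rank(im d_{k+1}).
rank(ker d_5) = rank(C_5) - rank(d_5) = 10 - 0 = 10.
rank(im d_{5+1}) = 0.
rank H_5 = 10 - 0 = 10

10


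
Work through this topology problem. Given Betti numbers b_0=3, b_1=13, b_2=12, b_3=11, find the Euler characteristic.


chi = sum_k (-1)^k b_k.
= (3) + (-13) + (12) + (-11)
= -9

-9


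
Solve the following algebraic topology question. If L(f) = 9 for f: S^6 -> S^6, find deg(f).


L(f) = 1 + (-1)^6 deg(f) on S^6.
9 = 1 + (-1)^6 * deg(f)
(-1)^6 * deg(f) = 8
deg(f) = 8

8


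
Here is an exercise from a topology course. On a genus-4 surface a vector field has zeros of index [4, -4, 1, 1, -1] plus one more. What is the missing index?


Poincare-Hopf: sum of indices = chi(M).
chi(Sigma_4) = 2 - 2*4 = -6.
Sum of known indices = 1.
x = chi - (sum known) = -6 - (1) = -7

-7


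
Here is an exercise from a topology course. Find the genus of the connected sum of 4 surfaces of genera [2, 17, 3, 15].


Genus is additive under connected sum of orientable surfaces.
g = 2 + 17 + 3 + 15 = 37

37


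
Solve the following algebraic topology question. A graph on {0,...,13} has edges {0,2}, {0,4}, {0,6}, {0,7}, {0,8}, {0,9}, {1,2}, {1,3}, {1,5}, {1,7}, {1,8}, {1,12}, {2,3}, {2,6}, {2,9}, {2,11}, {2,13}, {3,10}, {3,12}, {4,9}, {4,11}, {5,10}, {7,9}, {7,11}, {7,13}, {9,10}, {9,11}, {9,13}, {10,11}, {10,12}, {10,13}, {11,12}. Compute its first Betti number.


b_1 = E - V + (number of components).
E = 32, V = 14, components = 1.
b_1 = 32 - 14 + 1 = 19

19


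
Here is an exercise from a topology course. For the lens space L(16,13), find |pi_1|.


pi_1(L(p,q)) = Z/pZ for any q coprime to p.
|pi_1(L(16,13))| = 16

16


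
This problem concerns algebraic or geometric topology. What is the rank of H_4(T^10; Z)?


By the Kunneth formula, b_k(T^n) = C(n,k).
b_4(T^10) = C(10,4).
C(10,4) = 10!/(4!*6!) = 210

210


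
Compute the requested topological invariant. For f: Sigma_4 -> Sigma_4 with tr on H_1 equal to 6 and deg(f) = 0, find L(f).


L(f) = tr(f_0*) - tr(f_1*) + tr(f_2*).
= 1 - (6) + (0)
= -5

-5


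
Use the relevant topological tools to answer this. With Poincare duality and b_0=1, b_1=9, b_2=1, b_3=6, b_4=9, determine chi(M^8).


By Poincare duality b_k = b_{8-k}, so full Betti numbers: b_0=1, b_1=9, b_2=1, b_3=6, b_4=9, b_5=6, b_6=1, b_7=9, b_8=1.
chi = sum (-1)^k b_k = -17

-17


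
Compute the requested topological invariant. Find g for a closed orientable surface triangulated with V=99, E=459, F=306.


chi = V - E + F = 99 - 459 + 306 = -54
For orientable closed surface: chi = 2 - 2g, so g = (2 - chi)/2.
g = (2 - (-54)) / 2 = 56 / 2 = 28

28


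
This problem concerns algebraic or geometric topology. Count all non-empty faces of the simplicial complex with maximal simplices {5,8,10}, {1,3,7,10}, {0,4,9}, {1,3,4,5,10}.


Each maximal simplex on m vertices has 2^m - 1 nonempty faces.
Take the union (dedupe shared faces).
Total distinct faces = 49

49


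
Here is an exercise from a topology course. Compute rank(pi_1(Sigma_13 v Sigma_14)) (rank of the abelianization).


For a wedge: H_1(A v B) = H_1(A) + H_1(B).
b_1(Sigma_13) = 26, b_1(Sigma_14) = 28.
b_1 = 26 + 28 = 54

54


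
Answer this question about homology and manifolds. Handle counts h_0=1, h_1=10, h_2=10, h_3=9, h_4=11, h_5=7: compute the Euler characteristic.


Handles of index k contribute (-1)^k to chi (same as CW cells).
chi = (1) + (-10) + (10) + (-9) + (11) + (-7) = -4

-4


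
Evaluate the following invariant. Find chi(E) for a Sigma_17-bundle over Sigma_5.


For a fiber bundle F -> E -> B (with CW structure): chi(E) = chi(B) * chi(F).
chi(Sigma_5) = -8, chi(Sigma_17) = -32.
chi(E) = (-8) * (-32) = 256

256


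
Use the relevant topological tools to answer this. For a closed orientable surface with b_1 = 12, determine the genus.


For a closed orientable surface: b_1 = 2g.
12 = 2g
g = 12 / 2 = 6

6


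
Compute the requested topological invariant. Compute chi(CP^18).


CP^18 has one cell in each even dimension 0, 2, ..., 2*18 (18+1 cells total).
All cells are even-dimensional, so chi = number of cells.
chi = 18 + 1 = 19

19


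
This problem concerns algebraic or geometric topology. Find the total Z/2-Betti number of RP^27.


H^k(RP^27; Z/2) = Z/2 for each 0 <= k <= 27.
Total dimension = 27 + 1 = 28

28


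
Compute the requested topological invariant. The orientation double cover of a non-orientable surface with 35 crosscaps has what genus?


chi(N_35) = 2 - 35 = -33.
Double cover: chi(Sigma_g) = 2 * chi(N_35) = 2*(-33) = -66.
2 - 2g = -66, so g = (2 - (-66))/2 = 68/2 = 34

34


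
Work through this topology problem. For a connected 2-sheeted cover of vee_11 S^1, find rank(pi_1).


Nielsen-Schreier: an index-n subgroup of F_r is free of rank 1 + n(r-1).
Equivalently: chi(cover) = n*chi(base); chi(vee_r S^1) = 1 - 11 = -10.
chi(E) = 2*(-10) = -20; rank = 1 - chi(E) = 1 - (-20) = 21.
rank = 1 + 2*(11-1) = 1 + 20 = 21

21


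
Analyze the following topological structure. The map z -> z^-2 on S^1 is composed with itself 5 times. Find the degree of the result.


deg(f) = -2. Degree is multiplicative: deg(f^5) = (deg f)^5.
deg(f^5) = (-2)^5 = -32

-32


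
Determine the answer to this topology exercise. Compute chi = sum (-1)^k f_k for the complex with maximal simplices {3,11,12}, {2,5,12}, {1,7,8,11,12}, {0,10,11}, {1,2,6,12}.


Enumerate all faces; f-vector: f_0=11, f_1=22, f_2=17, f_3=6, f_4=1.
chi = sum (-1)^k f_k = 1

1


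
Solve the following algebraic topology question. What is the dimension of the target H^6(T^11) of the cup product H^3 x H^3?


Cup product: H^p x H^q -> H^{p+q}; here p+q = 3+3 = 6.
rank H^k(T^n) = C(n,k).
C(11,6) = 462

462


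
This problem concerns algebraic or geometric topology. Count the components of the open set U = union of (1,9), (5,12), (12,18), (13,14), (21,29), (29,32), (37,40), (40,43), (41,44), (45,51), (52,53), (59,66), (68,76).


Sort and merge overlapping open intervals.
Merged: (1,12), (12,18), (21,29), (29,32), (37,40), (40,44), (45,51), (52,53), (59,66), (68,76).
Number of components = 10

10


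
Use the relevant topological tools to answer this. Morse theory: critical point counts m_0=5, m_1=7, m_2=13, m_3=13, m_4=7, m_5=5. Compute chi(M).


Morse theory: chi(M) = sum_k (-1)^k m_k where m_k = #(index-k critical points).
= (5) + (-7) + (13) + (-13) + (7) + (-5) = 0

0


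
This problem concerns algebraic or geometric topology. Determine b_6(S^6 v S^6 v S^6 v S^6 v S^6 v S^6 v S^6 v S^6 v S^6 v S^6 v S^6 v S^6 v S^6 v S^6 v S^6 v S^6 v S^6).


For a wedge of spheres, H_k (k>0) is free on one generator per sphere of dimension k.
Spheres of dimension 6: count = 17.
b_6 = 17

17


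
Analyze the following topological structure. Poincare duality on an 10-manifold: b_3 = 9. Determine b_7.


Poincare duality for closed orientable n-manifolds: b_k = b_{n-k}.
Here n = 10, so b_7 = b_3 = 9

9


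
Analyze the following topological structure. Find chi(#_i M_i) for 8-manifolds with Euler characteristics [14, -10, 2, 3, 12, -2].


For n-manifolds: chi(A#B) = chi(A) + chi(B) - chi(S^8).
chi(S^8) = 1 + (-1)^8 = 2.
chi(#) = (sum chi_i) - (6-1)*chi(S^8) = 19 - 5*2 = 9

9


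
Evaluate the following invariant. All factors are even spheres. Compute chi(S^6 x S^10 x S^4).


chi is multiplicative: chi(X x Y) = chi(X) chi(Y).
Each even-dim sphere has chi = 2. There are 3 factors.
chi = 2^3 = 8

8


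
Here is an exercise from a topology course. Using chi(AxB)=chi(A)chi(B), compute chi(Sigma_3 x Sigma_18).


chi(Sigma_3) = 2 - 2*3 = -4
chi(Sigma_18) = 2 - 2*18 = -34
chi(product) = (-4) * (-34) = 136

136


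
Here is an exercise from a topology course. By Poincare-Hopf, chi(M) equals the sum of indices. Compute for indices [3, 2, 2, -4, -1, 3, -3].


Poincare-Hopf: chi(M) = sum of indices of zeros.
chi = (3) + (2) + (2) + (-4) + (-1) + (3) + (-3) = 2

2


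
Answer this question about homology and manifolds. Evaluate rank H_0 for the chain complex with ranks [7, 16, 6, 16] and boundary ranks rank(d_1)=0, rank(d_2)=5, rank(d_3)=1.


rank H_k = rank(ker d_k) - rank(im d_{k+1}).
rank(ker d_0) = rank(C_0) - rank(d_0) = 7 - 0 = 7.
rank(im d_{0+1}) = 0.
rank H_0 = 7 - 0 = 7

7


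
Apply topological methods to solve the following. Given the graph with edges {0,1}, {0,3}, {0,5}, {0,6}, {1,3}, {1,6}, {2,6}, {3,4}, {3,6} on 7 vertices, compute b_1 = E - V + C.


b_1 = E - V + (number of components).
E = 9, V = 7, components = 1.
b_1 = 9 - 7 + 1 = 3

3


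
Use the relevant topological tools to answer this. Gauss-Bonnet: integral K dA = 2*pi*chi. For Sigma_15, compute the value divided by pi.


Gauss-Bonnet: integral K dA = 2*pi*chi(M).
chi(Sigma_15) = 2 - 2*15 = -28.
(integral K dA)/pi = 2*chi = 2*(-28) = -56

-56


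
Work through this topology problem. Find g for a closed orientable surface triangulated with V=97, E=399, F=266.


chi = V - E + F = 97 - 399 + 266 = -36
For orientable closed surface: chi = 2 - 2g, so g = (2 - chi)/2.
g = (2 - (-36)) / 2 = 38 / 2 = 19

19


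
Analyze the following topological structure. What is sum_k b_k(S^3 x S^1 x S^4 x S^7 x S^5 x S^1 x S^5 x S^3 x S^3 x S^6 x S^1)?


Total Betti number is multiplicative under products.
Each S^d (d>=1) has total Betti number 2.
There are 11 sphere factors.
Total = 2^11 = 2048

2048


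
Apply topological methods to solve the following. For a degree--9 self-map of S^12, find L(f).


On S^12: L(f) = tr(f_0*) + (-1)^12 tr(f_12*) = 1 + (-1)^12 * deg(f).
L(f) = 1 + (-1)^12 * -9 = 1 + -9 = -8

-8


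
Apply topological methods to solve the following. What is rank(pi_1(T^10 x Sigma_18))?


pi_1(A x B) = pi_1(A) x pi_1(B); rank of abelianization = b_1.
b_1(T^10) = 10, b_1(Sigma_18) = 2*18 = 36.
b_1(product) = 10 + 36 = 46

46


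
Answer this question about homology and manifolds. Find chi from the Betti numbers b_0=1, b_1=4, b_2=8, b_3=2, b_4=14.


chi = sum_k (-1)^k b_k.
= (1) + (-4) + (8) + (-2) + (14)
= 17

17


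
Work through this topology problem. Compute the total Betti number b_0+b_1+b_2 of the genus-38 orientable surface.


For Sigma_38: b_0 = 1, b_1 = 2g = 76, b_2 = 1.
Total = 1 + 76 + 1 = 78

78


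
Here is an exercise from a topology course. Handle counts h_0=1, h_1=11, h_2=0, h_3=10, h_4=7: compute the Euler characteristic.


Handles of index k contribute (-1)^k to chi (same as CW cells).
chi = (1) + (-11) + (0) + (-10) + (7) = -13

-13


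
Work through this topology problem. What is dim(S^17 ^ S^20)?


S^m ^ S^n = S^{m+n}.
k = 17 + 20 = 37

37


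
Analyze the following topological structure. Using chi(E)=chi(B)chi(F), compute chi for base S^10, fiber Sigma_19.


chi(S^10) = 2 (n even), chi(Sigma_19) = 2 - 2*19 = -36.
chi(E) = 2 * (-36) = -72

-72


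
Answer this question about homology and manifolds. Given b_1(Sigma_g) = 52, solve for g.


For a closed orientable surface: b_1 = 2g.
52 = 2g
g = 52 / 2 = 26

26


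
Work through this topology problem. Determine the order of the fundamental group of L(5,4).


pi_1(L(p,q)) = Z/pZ for any q coprime to p.
|pi_1(L(5,4))| = 5

5


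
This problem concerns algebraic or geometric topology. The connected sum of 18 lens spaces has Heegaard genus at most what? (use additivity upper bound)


Heegaard genus satisfies g(A#B) <= g(A) + g(B).
Each lens space has g = 1.
Upper bound: 18 * 1 = 18

18


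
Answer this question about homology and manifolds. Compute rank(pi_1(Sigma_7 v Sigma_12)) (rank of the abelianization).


For a wedge: H_1(A v B) = H_1(A) + H_1(B).
b_1(Sigma_7) = 14, b_1(Sigma_12) = 24.
b_1 = 14 + 24 = 38

38


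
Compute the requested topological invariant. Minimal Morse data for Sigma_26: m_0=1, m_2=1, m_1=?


A perfect Morse function has m_k = b_k.
For Sigma_26: b_0=1, b_1=2g=52, b_2=1.
Saddles m_1 = 2g = 52

52


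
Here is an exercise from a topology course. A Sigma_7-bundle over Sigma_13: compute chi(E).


For a fiber bundle F -> E -> B (with CW structure): chi(E) = chi(B) * chi(F).
chi(Sigma_13) = -24, chi(Sigma_7) = -12.
chi(E) = (-24) * (-12) = 288

288


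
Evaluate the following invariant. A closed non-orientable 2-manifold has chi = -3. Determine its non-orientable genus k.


chi = 2 - k for closed non-orientable surfaces with k crosscaps.
-3 = 2 - k
k = 2 - (-3) = 5

5


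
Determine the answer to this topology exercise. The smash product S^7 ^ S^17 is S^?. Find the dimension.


S^m ^ S^n = S^{m+n}.
k = 7 + 17 = 24

24


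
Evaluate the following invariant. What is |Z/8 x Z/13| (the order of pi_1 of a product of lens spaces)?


pi_1(X x Y) = pi_1(X) x pi_1(Y).
pi_1(L(8,1)) = Z/8, pi_1(L(13,1)) = Z/13.
|Z/8 x Z/13| = 8 * 13 = 104

104


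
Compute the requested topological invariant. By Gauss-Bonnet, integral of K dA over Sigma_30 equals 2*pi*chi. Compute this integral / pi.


Gauss-Bonnet: integral K dA = 2*pi*chi(M).
chi(Sigma_30) = 2 - 2*30 = -58.
(integral K dA)/pi = 2*chi = 2*(-58) = -116

-116


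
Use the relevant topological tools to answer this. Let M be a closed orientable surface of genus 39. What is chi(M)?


For a closed orientable surface of genus g: chi = 2 - 2g.
Here g = 39.
chi = 2 - 2*39 = 2 - 78 = -76

-76


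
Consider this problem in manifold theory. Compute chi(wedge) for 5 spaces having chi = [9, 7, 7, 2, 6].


chi(A v B) = chi(A) + chi(B) - 1 (one point identified).
For 5 spaces: chi = (sum chi_i) - (5 - 1).
sum = 31; chi = 31 - 4 = 27

27


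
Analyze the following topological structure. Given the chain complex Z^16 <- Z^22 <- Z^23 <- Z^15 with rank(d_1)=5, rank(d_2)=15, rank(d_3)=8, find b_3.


rank H_k = rank(ker d_k) - rank(im d_{k+1}).
rank(ker d_3) = rank(C_3) - rank(d_3) = 15 - 8 = 7.
rank(im d_{3+1}) = 0.
rank H_3 = 7 - 0 = 7

7


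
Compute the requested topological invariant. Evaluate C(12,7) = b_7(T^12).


By the Kunneth formula, b_k(T^n) = C(n,k).
b_7(T^12) = C(12,7).
C(12,7) = 12!/(7!*5!) = 792

792


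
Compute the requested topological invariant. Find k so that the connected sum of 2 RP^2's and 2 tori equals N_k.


Since a >= 1, the sum is non-orientable; each T^2 can be replaced by RP^2 # RP^2 (since T^2#RP^2 = 3RP^2).
Total crosscaps k = 2 + 2*2 = 6.
Check via chi: chi = 2*1 + 2*0 - (2+2-1)*2 = -4 = 2 - k = -4. Consistent.

6


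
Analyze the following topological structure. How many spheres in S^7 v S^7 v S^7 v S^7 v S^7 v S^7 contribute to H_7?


For a wedge of spheres, H_k (k>0) is free on one generator per sphere of dimension k.
Spheres of dimension 7: count = 6.
b_7 = 6

6


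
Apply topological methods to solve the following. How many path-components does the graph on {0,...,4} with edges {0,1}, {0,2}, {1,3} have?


Run DFS/union-find over 5 vertices.
V = 5, E = 3.
Number of components = 2

2


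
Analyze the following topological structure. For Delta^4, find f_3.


Delta^4 has 4+1 vertices. A 3-face is a choice of 3+1 vertices.
f_3 = C(4+1, 3+1) = C(5,4) = 5

5


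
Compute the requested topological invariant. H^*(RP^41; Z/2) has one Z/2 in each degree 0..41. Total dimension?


H^k(RP^41; Z/2) = Z/2 for each 0 <= k <= 41.
Total dimension = 41 + 1 = 42

42


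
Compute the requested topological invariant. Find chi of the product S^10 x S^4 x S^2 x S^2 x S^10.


chi is multiplicative: chi(X x Y) = chi(X) chi(Y).
Each even-dim sphere has chi = 2. There are 5 factors.
chi = 2^5 = 32

32


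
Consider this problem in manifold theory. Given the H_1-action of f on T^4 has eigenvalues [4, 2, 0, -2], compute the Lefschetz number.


For a torus self-map: L(f) = det(I - A) where A acts on H_1.
L(f) = (1-4) * (1-2) * (1-0) * (1--2) = -3 * -1 * 1 * 3 = 9

9


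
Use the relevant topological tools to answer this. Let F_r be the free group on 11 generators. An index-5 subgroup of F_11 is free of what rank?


Nielsen-Schreier: an index-n subgroup of F_r is free of rank 1 + n(r-1).
Equivalently: chi(cover) = n*chi(base); chi(vee_r S^1) = 1 - 11 = -10.
chi(E) = 5*(-10) = -50; rank = 1 - chi(E) = 1 - (-50) = 51.
rank = 1 + 5*(11-1) = 1 + 50 = 51

51


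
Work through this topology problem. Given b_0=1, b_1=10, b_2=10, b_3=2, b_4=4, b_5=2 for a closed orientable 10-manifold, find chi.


By Poincare duality b_k = b_{10-k}, so full Betti numbers: b_0=1, b_1=10, b_2=10, b_3=2, b_4=4, b_5=2, b_6=4, b_7=2, b_8=10, b_9=10, b_10=1.
chi = sum (-1)^k b_k = 4

4


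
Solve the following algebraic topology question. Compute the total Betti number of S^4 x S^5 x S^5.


Total Betti number is multiplicative under products.
Each S^d (d>=1) has total Betti number 2.
There are 3 sphere factors.
Total = 2^3 = 8

8


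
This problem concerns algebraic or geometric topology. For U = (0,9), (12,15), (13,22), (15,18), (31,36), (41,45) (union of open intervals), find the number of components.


Sort and merge overlapping open intervals.
Merged: (0,9), (12,22), (31,36), (41,45).
Number of components = 4

4


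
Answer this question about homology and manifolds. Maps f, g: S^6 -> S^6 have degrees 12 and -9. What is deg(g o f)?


Degree is multiplicative under composition: deg(g o f) = deg(g) * deg(f).
= -9 * 12 = -108

-108


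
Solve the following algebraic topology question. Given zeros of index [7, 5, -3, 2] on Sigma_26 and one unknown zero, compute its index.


Poincare-Hopf: sum of indices = chi(M).
chi(Sigma_26) = 2 - 2*26 = -50.
Sum of known indices = 11.
x = chi - (sum known) = -50 - (11) = -61

-61


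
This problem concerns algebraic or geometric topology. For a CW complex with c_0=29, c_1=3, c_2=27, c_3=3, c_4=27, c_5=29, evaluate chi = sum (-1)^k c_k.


chi = sum_k (-1)^k c_k.
= (-1)^0*29 + (-1)^1*3 + (-1)^2*27 + (-1)^3*3 + (-1)^4*27 + (-1)^5*29
= (29) + (-3) + (27) + (-3) + (27) + (-29)
= 48

48


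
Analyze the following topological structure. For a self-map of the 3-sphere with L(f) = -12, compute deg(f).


L(f) = 1 + (-1)^3 deg(f) on S^3.
-12 = 1 + (-1)^3 * deg(f)
(-1)^3 * deg(f) = -13
deg(f) = 13

13


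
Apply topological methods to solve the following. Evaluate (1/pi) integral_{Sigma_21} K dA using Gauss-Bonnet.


Gauss-Bonnet: integral K dA = 2*pi*chi(M).
chi(Sigma_21) = 2 - 2*21 = -40.
(integral K dA)/pi = 2*chi = 2*(-40) = -80

-80


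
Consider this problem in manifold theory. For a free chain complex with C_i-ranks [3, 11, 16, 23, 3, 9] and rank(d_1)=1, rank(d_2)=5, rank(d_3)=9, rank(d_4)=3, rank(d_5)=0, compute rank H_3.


rank H_k = rank(ker d_k) - rank(im d_{k+1}).
rank(ker d_3) = rank(C_3) - rank(d_3) = 23 - 9 = 14.
rank(im d_{3+1}) = 3.
rank H_3 = 14 - 3 = 11

11


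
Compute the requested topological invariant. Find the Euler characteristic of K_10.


K_10: V = 10, E = C(10,2) = 45.
chi = V - E = 10 - 45 = -35

-35


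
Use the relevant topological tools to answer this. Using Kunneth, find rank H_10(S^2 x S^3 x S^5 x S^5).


Each S^d has Poincare polynomial 1 + t^d.
The product S^2 x S^3 x S^5 x S^5 has Poincare polynomial prod(1+t^d_i).
Expanding: b_0=1, b_2=1, b_3=1, b_5=3, b_7=2, b_8=2, b_10=3, b_12=1, b_13=1, b_15=1.
b_10 = 3

3


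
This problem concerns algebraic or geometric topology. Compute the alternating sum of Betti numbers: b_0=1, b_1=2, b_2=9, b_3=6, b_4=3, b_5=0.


chi = sum_k (-1)^k b_k.
= (1) + (-2) + (9) + (-6) + (3) + (0)
= 5

5


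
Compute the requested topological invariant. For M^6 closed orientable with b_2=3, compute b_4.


Poincare duality for closed orientable n-manifolds: b_k = b_{n-k}.
Here n = 6, so b_4 = b_2 = 3

3


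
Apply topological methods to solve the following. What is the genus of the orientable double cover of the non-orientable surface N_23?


chi(N_23) = 2 - 23 = -21.
Double cover: chi(Sigma_g) = 2 * chi(N_23) = 2*(-21) = -42.
2 - 2g = -42, so g = (2 - (-42))/2 = 44/2 = 22

22


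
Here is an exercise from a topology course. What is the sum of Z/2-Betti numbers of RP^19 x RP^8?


dim H^*(RP^n; Z/2) = n+1 (one Z/2 in each degree 0..n).
Total Betti number is multiplicative.
Total = (19+1) * (8+1) = 20 * 9 = 180

180


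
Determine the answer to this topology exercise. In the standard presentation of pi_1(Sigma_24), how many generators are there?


Standard presentation: pi_1(Sigma_g) = <a_1,b_1,...,a_g,b_g | [a_1,b_1]...[a_g,b_g] = 1>.
Number of generators = 2g = 2*24 = 48

48


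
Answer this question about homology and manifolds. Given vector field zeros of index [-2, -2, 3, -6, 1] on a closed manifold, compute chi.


Poincare-Hopf: chi(M) = sum of indices of zeros.
chi = (-2) + (-2) + (3) + (-6) + (1) = -6

-6


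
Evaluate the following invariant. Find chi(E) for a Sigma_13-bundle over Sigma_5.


For a fiber bundle F -> E -> B (with CW structure): chi(E) = chi(B) * chi(F).
chi(Sigma_5) = -8, chi(Sigma_13) = -24.
chi(E) = (-8) * (-24) = 192

192


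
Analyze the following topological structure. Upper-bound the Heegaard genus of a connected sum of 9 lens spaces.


Heegaard genus satisfies g(A#B) <= g(A) + g(B).
Each lens space has g = 1.
Upper bound: 9 * 1 = 9

9


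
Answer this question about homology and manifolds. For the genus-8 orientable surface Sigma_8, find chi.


For a closed orientable surface of genus g: chi = 2 - 2g.
Here g = 8.
chi = 2 - 2*8 = 2 - 16 = -14

-14


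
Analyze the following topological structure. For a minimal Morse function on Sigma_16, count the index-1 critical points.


A perfect Morse function has m_k = b_k.
For Sigma_16: b_0=1, b_1=2g=32, b_2=1.
Saddles m_1 = 2g = 32

32


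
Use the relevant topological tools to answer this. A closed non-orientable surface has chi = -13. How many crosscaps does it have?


chi = 2 - k for closed non-orientable surfaces with k crosscaps.
-13 = 2 - k
k = 2 - (-13) = 15

15


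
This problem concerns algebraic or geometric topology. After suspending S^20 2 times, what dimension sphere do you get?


Each suspension raises dimension by 1: Sigma S^n = S^{n+1}.
Sigma^2 S^20 = S^{20+2} = S^22

22


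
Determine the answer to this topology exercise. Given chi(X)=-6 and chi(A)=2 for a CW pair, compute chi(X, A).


Relative Euler characteristic: chi(X, A) = chi(X) - chi(A).
= -6 - (2) = -8

-8


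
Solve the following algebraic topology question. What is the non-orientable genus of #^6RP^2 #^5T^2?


Since a >= 1, the sum is non-orientable; each T^2 can be replaced by RP^2 # RP^2 (since T^2#RP^2 = 3RP^2).
Total crosscaps k = 6 + 2*5 = 16.
Check via chi: chi = 6*1 + 5*0 - (6+5-1)*2 = -14 = 2 - k = -14. Consistent.

16


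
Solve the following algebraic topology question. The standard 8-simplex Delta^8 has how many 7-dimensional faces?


Delta^8 has 8+1 vertices. A 7-face is a choice of 7+1 vertices.
f_7 = C(8+1, 7+1) = C(9,8) = 9

9


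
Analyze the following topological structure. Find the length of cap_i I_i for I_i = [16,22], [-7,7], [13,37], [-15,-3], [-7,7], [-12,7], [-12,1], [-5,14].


Intersection = [max(a_i), min(b_i)] = [16, -3].
Since 16 > -3, the intersection is empty.
Length = 0

0


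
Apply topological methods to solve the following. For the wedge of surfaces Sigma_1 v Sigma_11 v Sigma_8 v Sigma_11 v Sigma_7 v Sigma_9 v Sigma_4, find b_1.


For a wedge X v Y: reduced H_k(X v Y) = H_k(X) + H_k(Y).
Each Sigma_g contributes b_1 = 2g.
b_1 = 2 + 22 + 16 + 22 + 14 + 18 + 8 = 102

102


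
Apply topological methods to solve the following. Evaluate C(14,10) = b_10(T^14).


By the Kunneth formula, b_k(T^n) = C(n,k).
b_10(T^14) = C(14,10).
C(14,10) = 14!/(10!*4!) = 1001

1001


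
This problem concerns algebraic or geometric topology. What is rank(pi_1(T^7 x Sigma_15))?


pi_1(A x B) = pi_1(A) x pi_1(B); rank of abelianization = b_1.
b_1(T^7) = 7, b_1(Sigma_15) = 2*15 = 30.
b_1(product) = 7 + 30 = 37

37


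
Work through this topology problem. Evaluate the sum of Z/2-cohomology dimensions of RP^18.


H^k(RP^18; Z/2) = Z/2 for each 0 <= k <= 18.
Total dimension = 18 + 1 = 19

19


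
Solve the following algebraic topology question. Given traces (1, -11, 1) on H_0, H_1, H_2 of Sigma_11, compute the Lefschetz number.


L(f) = tr(f_0*) - tr(f_1*) + tr(f_2*).
= 1 - (-11) + (1)
= 13

13


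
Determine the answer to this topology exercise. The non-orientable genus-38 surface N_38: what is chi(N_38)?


For a non-orientable closed surface with k crosscaps: chi = 2 - k.
Here k = 38.
chi = 2 - 38 = -36

-36


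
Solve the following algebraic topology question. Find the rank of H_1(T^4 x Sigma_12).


pi_1(A x B) = pi_1(A) x pi_1(B); rank of abelianization = b_1.
b_1(T^4) = 4, b_1(Sigma_12) = 2*12 = 24.
b_1(product) = 4 + 24 = 28

28


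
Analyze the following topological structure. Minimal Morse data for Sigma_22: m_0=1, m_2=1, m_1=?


A perfect Morse function has m_k = b_k.
For Sigma_22: b_0=1, b_1=2g=44, b_2=1.
Saddles m_1 = 2g = 44

44


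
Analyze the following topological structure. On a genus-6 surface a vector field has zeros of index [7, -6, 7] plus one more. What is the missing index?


Poincare-Hopf: sum of indices = chi(M).
chi(Sigma_6) = 2 - 2*6 = -10.
Sum of known indices = 8.
x = chi - (sum known) = -10 - (8) = -18

-18


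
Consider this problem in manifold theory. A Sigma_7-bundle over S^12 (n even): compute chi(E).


chi(S^12) = 2 (n even), chi(Sigma_7) = 2 - 2*7 = -12.
chi(E) = 2 * (-12) = -24

-24


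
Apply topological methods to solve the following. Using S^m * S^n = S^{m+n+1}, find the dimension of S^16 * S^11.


Join of spheres: S^m * S^n = S^{m+n+1}.
dim = 16 + 11 + 1 = 28

28


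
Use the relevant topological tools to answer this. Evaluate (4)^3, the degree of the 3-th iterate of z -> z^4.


deg(f) = 4. Degree is multiplicative: deg(f^3) = (deg f)^3.
deg(f^3) = (4)^3 = 64

64


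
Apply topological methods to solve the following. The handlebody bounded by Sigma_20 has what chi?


A genus-g handlebody deformation retracts to a wedge of g circles.
chi(vee_g S^1) = 1 - g.
chi(H_20) = 1 - 20 = -19

-19


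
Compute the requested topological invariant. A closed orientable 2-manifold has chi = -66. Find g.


chi = 2 - 2g for closed orientable surfaces.
-66 = 2 - 2g
2g = 2 - (-66) = 68
g = 34

34


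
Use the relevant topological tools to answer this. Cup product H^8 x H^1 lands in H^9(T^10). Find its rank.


Cup product: H^p x H^q -> H^{p+q}; here p+q = 8+1 = 9.
rank H^k(T^n) = C(n,k).
C(10,9) = 10

10


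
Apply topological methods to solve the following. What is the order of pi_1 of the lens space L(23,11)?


pi_1(L(p,q)) = Z/pZ for any q coprime to p.
|pi_1(L(23,11))| = 23

23


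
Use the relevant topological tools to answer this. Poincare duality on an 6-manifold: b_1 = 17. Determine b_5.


Poincare duality for closed orientable n-manifolds: b_k = b_{n-k}.
Here n = 6, so b_5 = b_1 = 17

17


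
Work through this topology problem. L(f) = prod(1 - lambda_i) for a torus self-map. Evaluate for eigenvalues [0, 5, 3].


For a torus self-map: L(f) = det(I - A) where A acts on H_1.
L(f) = (1-0) * (1-5) * (1-3) = 1 * -4 * -2 = 8

8


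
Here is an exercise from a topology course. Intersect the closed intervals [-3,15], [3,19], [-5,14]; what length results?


Intersection = [max(a_i), min(b_i)] = [3, 14].
Length = 14 - 3 = 11

11


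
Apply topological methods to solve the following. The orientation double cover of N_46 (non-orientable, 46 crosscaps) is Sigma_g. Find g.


chi(N_46) = 2 - 46 = -44.
Double cover: chi(Sigma_g) = 2 * chi(N_46) = 2*(-44) = -88.
2 - 2g = -88, so g = (2 - (-88))/2 = 90/2 = 45

45


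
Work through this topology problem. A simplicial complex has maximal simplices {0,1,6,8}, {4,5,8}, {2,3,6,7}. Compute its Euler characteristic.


Enumerate all faces; f-vector: f_0=9, f_1=15, f_2=9, f_3=2.
chi = sum (-1)^k f_k = 1

1


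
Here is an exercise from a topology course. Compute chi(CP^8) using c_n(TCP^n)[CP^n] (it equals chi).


For any closed oriented manifold, <e(TM),[M]> = chi(M).
chi(CP^8) = 8+1 = 9

9


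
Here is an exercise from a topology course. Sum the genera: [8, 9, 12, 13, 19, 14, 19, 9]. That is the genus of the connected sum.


Genus is additive under connected sum of orientable surfaces.
g = 8 + 9 + 12 + 13 + 19 + 14 + 19 + 9 = 103

103


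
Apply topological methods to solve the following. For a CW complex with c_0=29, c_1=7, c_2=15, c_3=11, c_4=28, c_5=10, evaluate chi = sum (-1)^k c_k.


chi = sum_k (-1)^k c_k.
= (-1)^0*29 + (-1)^1*7 + (-1)^2*15 + (-1)^3*11 + (-1)^4*28 + (-1)^5*10
= (29) + (-7) + (15) + (-11) + (28) + (-10)
= 44

44


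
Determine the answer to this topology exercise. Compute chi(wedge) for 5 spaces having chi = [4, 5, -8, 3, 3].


chi(A v B) = chi(A) + chi(B) - 1 (one point identified).
For 5 spaces: chi = (sum chi_i) - (5 - 1).
sum = 7; chi = 7 - 4 = 3

3


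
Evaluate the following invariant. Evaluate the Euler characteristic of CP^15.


CP^15 has one cell in each even dimension 0, 2, ..., 2*15 (15+1 cells total).
All cells are even-dimensional, so chi = number of cells.
chi = 15 + 1 = 16

16


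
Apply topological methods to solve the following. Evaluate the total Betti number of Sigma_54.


For Sigma_54: b_0 = 1, b_1 = 2g = 108, b_2 = 1.
Total = 1 + 108 + 1 = 110

110


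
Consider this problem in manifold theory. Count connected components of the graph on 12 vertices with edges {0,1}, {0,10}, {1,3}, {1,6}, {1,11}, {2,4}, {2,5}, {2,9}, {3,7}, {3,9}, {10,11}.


Run DFS/union-find over 12 vertices.
V = 12, E = 11.
Number of components = 2

2


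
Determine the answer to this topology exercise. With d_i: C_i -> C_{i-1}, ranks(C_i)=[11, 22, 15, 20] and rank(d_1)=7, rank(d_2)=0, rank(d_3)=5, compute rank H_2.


rank H_k = rank(ker d_k) - rank(im d_{k+1}).
rank(ker d_2) = rank(C_2) - rank(d_2) = 15 - 0 = 15.
rank(im d_{2+1}) = 5.
rank H_2 = 15 - 5 = 10

10


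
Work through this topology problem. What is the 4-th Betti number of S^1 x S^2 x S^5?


Each S^d has Poincare polynomial 1 + t^d.
The product S^1 x S^2 x S^5 has Poincare polynomial prod(1+t^d_i).
Expanding: b_0=1, b_1=1, b_2=1, b_3=1, b_5=1, b_6=1, b_7=1, b_8=1.
b_4 = 0

0


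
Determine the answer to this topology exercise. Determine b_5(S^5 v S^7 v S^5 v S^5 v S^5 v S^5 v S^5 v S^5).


For a wedge of spheres, H_k (k>0) is free on one generator per sphere of dimension k.
Spheres of dimension 5: count = 7.
b_5 = 7

7


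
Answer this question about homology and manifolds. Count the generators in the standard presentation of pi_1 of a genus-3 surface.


Standard presentation: pi_1(Sigma_g) = <a_1,b_1,...,a_g,b_g | [a_1,b_1]...[a_g,b_g] = 1>.
Number of generators = 2g = 2*3 = 6

6


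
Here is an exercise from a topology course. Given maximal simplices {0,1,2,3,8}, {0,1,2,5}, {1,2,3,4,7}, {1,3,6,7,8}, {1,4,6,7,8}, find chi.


Enumerate all faces; f-vector: f_0=9, f_1=27, f_2=35, f_3=20, f_4=4.
chi = sum (-1)^k f_k = 1

1


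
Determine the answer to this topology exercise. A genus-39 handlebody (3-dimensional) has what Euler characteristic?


A genus-g handlebody deformation retracts to a wedge of g circles.
chi(vee_g S^1) = 1 - g.
chi(H_39) = 1 - 39 = -38

-38


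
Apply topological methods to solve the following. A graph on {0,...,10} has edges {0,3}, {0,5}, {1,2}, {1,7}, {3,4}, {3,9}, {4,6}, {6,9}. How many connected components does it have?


Run DFS/union-find over 11 vertices.
V = 11, E = 8.
Number of components = 4

4


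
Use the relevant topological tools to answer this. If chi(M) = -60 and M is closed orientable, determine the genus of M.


chi = 2 - 2g for closed orientable surfaces.
-60 = 2 - 2g
2g = 2 - (-60) = 62
g = 31

31


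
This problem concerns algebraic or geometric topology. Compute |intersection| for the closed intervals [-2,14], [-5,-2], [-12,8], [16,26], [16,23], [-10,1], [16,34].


Intersection = [max(a_i), min(b_i)] = [16, -2].
Since 16 > -2, the intersection is empty.
Length = 0

0


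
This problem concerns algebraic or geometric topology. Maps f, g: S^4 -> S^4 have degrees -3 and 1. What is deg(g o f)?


Degree is multiplicative under composition: deg(g o f) = deg(g) * deg(f).
= 1 * -3 = -3

-3


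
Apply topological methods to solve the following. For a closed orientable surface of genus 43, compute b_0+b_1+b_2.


For Sigma_43: b_0 = 1, b_1 = 2g = 86, b_2 = 1.
Total = 1 + 86 + 1 = 88

88


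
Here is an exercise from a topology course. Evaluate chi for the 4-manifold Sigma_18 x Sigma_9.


chi(Sigma_18) = 2 - 2*18 = -34
chi(Sigma_9) = 2 - 2*9 = -16
chi(product) = (-34) * (-16) = 544

544


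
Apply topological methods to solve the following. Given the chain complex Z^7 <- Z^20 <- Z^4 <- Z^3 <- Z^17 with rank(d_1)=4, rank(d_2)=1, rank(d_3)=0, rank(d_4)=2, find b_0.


rank H_k = rank(ker d_k) - rank(im d_{k+1}).
rank(ker d_0) = rank(C_0) - rank(d_0) = 7 - 0 = 7.
rank(im d_{0+1}) = 4.
rank H_0 = 7 - 4 = 3

3


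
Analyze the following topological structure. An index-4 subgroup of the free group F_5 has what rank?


Nielsen-Schreier: an index-n subgroup of F_r is free of rank 1 + n(r-1).
Equivalently: chi(cover) = n*chi(base); chi(vee_r S^1) = 1 - 5 = -4.
chi(E) = 4*(-4) = -16; rank = 1 - chi(E) = 1 - (-16) = 17.
rank = 1 + 4*(5-1) = 1 + 16 = 17

17


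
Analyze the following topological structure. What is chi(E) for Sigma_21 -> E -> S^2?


chi(S^2) = 2 (n even), chi(Sigma_21) = 2 - 2*21 = -40.
chi(E) = 2 * (-40) = -80

-80


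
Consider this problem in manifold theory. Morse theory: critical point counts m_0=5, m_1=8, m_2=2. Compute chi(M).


Morse theory: chi(M) = sum_k (-1)^k m_k where m_k = #(index-k critical points).
= (5) + (-8) + (2) = -1

-1


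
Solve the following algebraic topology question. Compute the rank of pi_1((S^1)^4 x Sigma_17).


pi_1(A x B) = pi_1(A) x pi_1(B); rank of abelianization = b_1.
b_1(T^4) = 4, b_1(Sigma_17) = 2*17 = 34.
b_1(product) = 4 + 34 = 38

38


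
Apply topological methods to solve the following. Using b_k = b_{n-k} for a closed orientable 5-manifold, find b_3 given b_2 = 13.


Poincare duality for closed orientable n-manifolds: b_k = b_{n-k}.
Here n = 5, so b_3 = b_2 = 13

13


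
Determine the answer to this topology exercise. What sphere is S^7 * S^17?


Join of spheres: S^m * S^n = S^{m+n+1}.
dim = 7 + 17 + 1 = 25

25


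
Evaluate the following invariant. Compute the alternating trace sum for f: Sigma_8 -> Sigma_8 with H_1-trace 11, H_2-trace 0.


L(f) = tr(f_0*) - tr(f_1*) + tr(f_2*).
= 1 - (11) + (0)
= -10

-10


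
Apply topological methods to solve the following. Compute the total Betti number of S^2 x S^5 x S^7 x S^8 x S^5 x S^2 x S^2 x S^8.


Total Betti number is multiplicative under products.
Each S^d (d>=1) has total Betti number 2.
There are 8 sphere factors.
Total = 2^8 = 256

256


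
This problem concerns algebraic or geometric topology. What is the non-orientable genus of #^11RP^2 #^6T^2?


Since a >= 1, the sum is non-orientable; each T^2 can be replaced by RP^2 # RP^2 (since T^2#RP^2 = 3RP^2).
Total crosscaps k = 11 + 2*6 = 23.
Check via chi: chi = 11*1 + 6*0 - (11+6-1)*2 = -21 = 2 - k = -21. Consistent.

23


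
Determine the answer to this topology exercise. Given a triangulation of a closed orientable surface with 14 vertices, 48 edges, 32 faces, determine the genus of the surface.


chi = V - E + F = 14 - 48 + 32 = -2
For orientable closed surface: chi = 2 - 2g, so g = (2 - chi)/2.
g = (2 - (-2)) / 2 = 4 / 2 = 2

2


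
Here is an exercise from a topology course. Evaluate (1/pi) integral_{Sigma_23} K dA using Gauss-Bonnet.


Gauss-Bonnet: integral K dA = 2*pi*chi(M).
chi(Sigma_23) = 2 - 2*23 = -44.
(integral K dA)/pi = 2*chi = 2*(-44) = -88

-88


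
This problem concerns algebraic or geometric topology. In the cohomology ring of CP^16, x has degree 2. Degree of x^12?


|x| = 2 in H^*(CP^n).
|x^12| = 12 * |x| = 12 * 2 = 24

24
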